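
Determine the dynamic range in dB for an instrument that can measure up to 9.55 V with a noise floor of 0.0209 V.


Dynamic range = 20 * log10(Vmax / Vnoise).
DR = 20 * log10(9.55 / 0.0209)
DR = 20 * log10(456.94)
DR = 53.2 dB

53.2 dB


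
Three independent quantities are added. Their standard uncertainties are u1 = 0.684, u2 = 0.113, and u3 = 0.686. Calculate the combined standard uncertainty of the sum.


For a sum of independent quantities, uc = sqrt(u1^2 + u2^2 + u3^2).
uc = sqrt(0.684^2 + 0.113^2 + 0.686^2)
uc = sqrt(0.467856 + 0.012769 + 0.470596)
uc = 0.9753

0.9753


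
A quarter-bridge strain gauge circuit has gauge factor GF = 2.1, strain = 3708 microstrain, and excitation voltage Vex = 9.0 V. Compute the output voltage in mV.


Quarter bridge output: Vout = (GF * epsilon * Vex) / 4.
Vout = (2.1 * 3708e-6 * 9.0) / 4
Vout = 0.0700812 / 4 V
Vout = 0.0175203 V = 17.5203 mV

17.5203 mV


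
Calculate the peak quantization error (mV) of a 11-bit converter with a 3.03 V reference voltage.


The maximum quantization error is +/- LSB/2.
LSB = Vref / 2^n = 3.03 / 2048 = 0.00147949 V
Max error = LSB / 2 = 0.00147949 / 2 = 0.00073975 V
Max error = 0.7397 mV

0.7397 mV


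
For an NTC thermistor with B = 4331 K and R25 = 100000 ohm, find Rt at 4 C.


NTC thermistor equation: Rt = R25 * exp(B * (1/T - 1/T25)).
T in Kelvin: 277.15 K, T25 = 298.15 K
1/T - 1/T25 = 1/277.15 - 1/298.15 = 0.00025414
B * (1/T - 1/T25) = 4331 * 0.00025414 = 1.1007
Rt = 100000 * exp(1.1007) = 300618.4 ohm

300618.4 ohm


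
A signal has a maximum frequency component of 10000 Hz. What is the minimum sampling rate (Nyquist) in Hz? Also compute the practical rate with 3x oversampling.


By Nyquist theorem, fs_min = 2 * fmax.
fs_min = 2 * 10000 = 20000 Hz
Practical rate = 3 * fs_min = 3 * 20000 = 60000 Hz

fs_min = 20000 Hz, fs_practical = 60000 Hz


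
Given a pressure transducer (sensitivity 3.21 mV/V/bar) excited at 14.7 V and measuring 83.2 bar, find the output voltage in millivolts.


Output = sensitivity * Vex * P.
Vout = 3.21 * 14.7 * 83.2
Vout = 47.187 * 83.2
Vout = 3925.96 mV

3925.96 mV


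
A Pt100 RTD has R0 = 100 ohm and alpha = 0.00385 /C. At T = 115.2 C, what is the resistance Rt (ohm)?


The RTD equation: Rt = R0 * (1 + alpha * T).
Rt = 100 * (1 + 0.00385 * 115.2)
Rt = 100 * (1 + 0.44352)
Rt = 100 * 1.44352
Rt = 144.352 ohm

144.352 ohm


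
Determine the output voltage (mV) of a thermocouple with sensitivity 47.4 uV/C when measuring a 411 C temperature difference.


The thermocouple output V = sensitivity * dT.
V = 47.4 uV/C * 411 C
V = 19481.4 uV
V = 19.481 mV

19.481 mV


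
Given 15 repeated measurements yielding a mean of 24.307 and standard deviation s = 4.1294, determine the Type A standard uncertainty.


The standard uncertainty for Type A evaluation is u = s / sqrt(n).
u = 4.1294 / sqrt(15)
u = 4.1294 / 3.873
u = 1.0662

1.0662


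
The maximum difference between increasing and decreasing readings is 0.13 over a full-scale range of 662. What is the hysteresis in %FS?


Hysteresis = (max difference / full scale) * 100%.
H = (0.13 / 662) * 100
H = 0.02 %FS

0.02 %FS


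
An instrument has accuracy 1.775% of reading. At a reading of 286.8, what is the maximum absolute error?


Absolute error = (accuracy% / 100) * reading.
Error = (1.775 / 100) * 286.8
Error = 0.01775 * 286.8
Error = 5.0907

5.0907


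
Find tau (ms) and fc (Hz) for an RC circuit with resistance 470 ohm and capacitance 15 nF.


Time constant: tau = R * C.
tau = 470 * 1.50e-08 = 7.05e-06 s
tau = 0.0071 ms
Cutoff frequency: fc = 1 / (2*pi*R*C).
fc = 1 / (2*pi*7.05e-06) = 22575.17 Hz

tau = 0.0071 ms, fc = 22575.17 Hz


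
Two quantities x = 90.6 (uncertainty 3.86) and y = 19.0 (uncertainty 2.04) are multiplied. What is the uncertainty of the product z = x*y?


For a product z = x*y, the relative uncertainty is:
uz/z = sqrt((ux/x)^2 + (uy/y)^2)
Relative uncertainties: ux/x = 3.86/90.6 = 0.042605
uy/y = 2.04/19.0 = 0.107368
z = 90.6 * 19.0 = 1721.4
uz = 1721.4 * sqrt(0.042605^2 + 0.107368^2) = 198.843

198.843


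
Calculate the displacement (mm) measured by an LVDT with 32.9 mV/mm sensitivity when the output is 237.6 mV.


Displacement = Vout / sensitivity.
d = 237.6 / 32.9
d = 7.222 mm

7.222 mm


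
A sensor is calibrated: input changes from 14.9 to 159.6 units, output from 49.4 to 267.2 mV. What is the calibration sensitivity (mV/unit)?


Sensitivity = (y2 - y1) / (x2 - x1).
S = (267.2 - 49.4) / (159.6 - 14.9)
S = 217.8 / 144.7
S = 1.5052 mV/unit

1.5052 mV/unit


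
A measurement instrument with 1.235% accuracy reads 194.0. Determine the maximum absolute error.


Absolute error = (accuracy% / 100) * reading.
Error = (1.235 / 100) * 194.0
Error = 0.01235 * 194.0
Error = 2.3959

2.3959


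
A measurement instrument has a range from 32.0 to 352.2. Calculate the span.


Span = upper range - lower range.
Span = 352.2 - (32.0)
Span = 320.2

320.2


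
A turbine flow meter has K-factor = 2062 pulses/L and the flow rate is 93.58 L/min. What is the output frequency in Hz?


Frequency = K * Q / 60 (converting L/min to L/s).
f = 2062 * 93.58 / 60
f = 192961.96 / 60
f = 3216.03 Hz

3216.03 Hz


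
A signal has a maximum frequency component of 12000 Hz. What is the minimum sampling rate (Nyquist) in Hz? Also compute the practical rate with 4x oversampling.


By Nyquist theorem, fs_min = 2 * fmax.
fs_min = 2 * 12000 = 24000 Hz
Practical rate = 4 * fs_min = 4 * 24000 = 96000 Hz

fs_min = 24000 Hz, fs_practical = 96000 Hz


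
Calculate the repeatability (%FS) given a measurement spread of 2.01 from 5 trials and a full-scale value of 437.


Repeatability = (spread / full scale) * 100%.
R = (2.01 / 437) * 100
R = 0.46 %FS

0.46 %FS


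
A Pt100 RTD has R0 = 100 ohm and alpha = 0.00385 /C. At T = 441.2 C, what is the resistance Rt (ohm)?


The RTD equation: Rt = R0 * (1 + alpha * T).
Rt = 100 * (1 + 0.00385 * 441.2)
Rt = 100 * (1 + 1.69862)
Rt = 100 * 2.69862
Rt = 269.862 ohm

269.862 ohm


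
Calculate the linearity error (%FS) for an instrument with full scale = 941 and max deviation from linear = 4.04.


Linearity error = (max deviation / full scale) * 100%.
Linearity = (4.04 / 941) * 100
Linearity = 0.429 %FS

0.429 %FS


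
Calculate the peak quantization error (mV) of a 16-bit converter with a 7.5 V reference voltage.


The maximum quantization error is +/- LSB/2.
LSB = Vref / 2^n = 7.5 / 65536 = 0.00011444 V
Max error = LSB / 2 = 0.00011444 / 2 = 5.722e-05 V
Max error = 0.0572 mV

0.0572 mV


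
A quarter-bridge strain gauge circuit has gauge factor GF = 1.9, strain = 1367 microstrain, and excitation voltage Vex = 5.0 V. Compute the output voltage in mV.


Quarter bridge output: Vout = (GF * epsilon * Vex) / 4.
Vout = (1.9 * 1367e-6 * 5.0) / 4
Vout = 0.0129865 / 4 V
Vout = 0.00324662 V = 3.2466 mV

3.2466 mV


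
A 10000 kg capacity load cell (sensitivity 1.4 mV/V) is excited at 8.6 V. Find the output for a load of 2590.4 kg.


Vout = rated_output * Vex * (load / capacity).
Vout = 1.4 * 8.6 * (2590.4 / 10000)
Vout = 1.4 * 8.6 * 0.25904
Vout = 3.119 mV

3.119 mV


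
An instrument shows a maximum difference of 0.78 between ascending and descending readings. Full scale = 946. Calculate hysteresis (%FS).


Hysteresis = (max difference / full scale) * 100%.
H = (0.78 / 946) * 100
H = 0.082 %FS

0.082 %FS


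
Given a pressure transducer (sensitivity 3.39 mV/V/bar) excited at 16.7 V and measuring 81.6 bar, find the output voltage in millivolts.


Output = sensitivity * Vex * P.
Vout = 3.39 * 16.7 * 81.6
Vout = 56.613 * 81.6
Vout = 4619.62 mV

4619.62 mV


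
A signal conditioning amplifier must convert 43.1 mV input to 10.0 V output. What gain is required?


Gain = Vout / Vin (converting to same units).
G = 10.0 V / 43.1 mV
G = 10000.0 mV / 43.1 mV
G = 232.02

232.02


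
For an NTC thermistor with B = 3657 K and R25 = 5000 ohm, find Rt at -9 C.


NTC thermistor equation: Rt = R25 * exp(B * (1/T - 1/T25)).
T in Kelvin: 264.15 K, T25 = 298.15 K
1/T - 1/T25 = 1/264.15 - 1/298.15 = 0.00043171
B * (1/T - 1/T25) = 3657 * 0.00043171 = 1.5788
Rt = 5000 * exp(1.5788) = 24244.9 ohm

24244.9 ohm


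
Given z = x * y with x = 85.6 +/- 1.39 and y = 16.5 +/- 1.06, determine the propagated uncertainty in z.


For a product z = x*y, the relative uncertainty is:
uz/z = sqrt((ux/x)^2 + (uy/y)^2)
Relative uncertainties: ux/x = 1.39/85.6 = 0.016238
uy/y = 1.06/16.5 = 0.064242
z = 85.6 * 16.5 = 1412.4
uz = 1412.4 * sqrt(0.016238^2 + 0.064242^2) = 93.59

93.59


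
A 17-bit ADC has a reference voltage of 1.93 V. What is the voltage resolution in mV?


The resolution (LSB) of an ADC is Vref / 2^n.
LSB = 1.93 / 2^17
LSB = 1.93 / 131072
LSB = 1.472e-05 V = 0.01472473 mV

0.01472473 mV


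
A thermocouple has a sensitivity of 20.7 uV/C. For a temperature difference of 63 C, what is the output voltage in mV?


The thermocouple output V = sensitivity * dT.
V = 20.7 uV/C * 63 C
V = 1304.1 uV
V = 1.304 mV

1.304 mV


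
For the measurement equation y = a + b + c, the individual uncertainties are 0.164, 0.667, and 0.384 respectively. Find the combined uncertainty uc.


For a sum of independent quantities, uc = sqrt(u1^2 + u2^2 + u3^2).
uc = sqrt(0.164^2 + 0.667^2 + 0.384^2)
uc = sqrt(0.026896 + 0.444889 + 0.147456)
uc = 0.7869

0.7869


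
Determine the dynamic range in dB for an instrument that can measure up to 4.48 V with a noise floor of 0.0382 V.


Dynamic range = 20 * log10(Vmax / Vnoise).
DR = 20 * log10(4.48 / 0.0382)
DR = 20 * log10(117.28)
DR = 41.38 dB

41.38 dB


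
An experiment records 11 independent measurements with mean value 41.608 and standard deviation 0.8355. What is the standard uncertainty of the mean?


The standard uncertainty for Type A evaluation is u = s / sqrt(n).
u = 0.8355 / sqrt(11)
u = 0.8355 / 3.3166
u = 0.2519

0.2519


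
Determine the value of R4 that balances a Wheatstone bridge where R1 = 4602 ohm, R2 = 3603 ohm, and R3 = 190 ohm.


At balance: R1*R4 = R2*R3, so R4 = R2*R3/R1.
R4 = 3603 * 190 / 4602
R4 = 684570 / 4602
R4 = 148.75 ohm

148.75 ohm


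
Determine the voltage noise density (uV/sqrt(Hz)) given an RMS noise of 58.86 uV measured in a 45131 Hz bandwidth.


Noise spectral density = Vrms / sqrt(BW).
NSD = 58.86 / sqrt(45131)
NSD = 58.86 / 212.4406
NSD = 0.2771 uV/sqrt(Hz)

0.2771 uV/sqrt(Hz)


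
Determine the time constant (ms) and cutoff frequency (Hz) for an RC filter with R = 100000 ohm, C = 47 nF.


Time constant: tau = R * C.
tau = 100000 * 4.70e-08 = 0.0047 s
tau = 4.7 ms
Cutoff frequency: fc = 1 / (2*pi*R*C).
fc = 1 / (2*pi*0.0047) = 33.86 Hz

tau = 4.7 ms, fc = 33.86 Hz


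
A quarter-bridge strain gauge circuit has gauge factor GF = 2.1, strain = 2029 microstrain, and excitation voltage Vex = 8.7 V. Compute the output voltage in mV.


Quarter bridge output: Vout = (GF * epsilon * Vex) / 4.
Vout = (2.1 * 2029e-6 * 8.7) / 4
Vout = 0.03706983 / 4 V
Vout = 0.00926746 V = 9.2675 mV

9.2675 mV


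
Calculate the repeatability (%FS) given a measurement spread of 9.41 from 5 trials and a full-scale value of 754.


Repeatability = (spread / full scale) * 100%.
R = (9.41 / 754) * 100
R = 1.248 %FS

1.248 %FS


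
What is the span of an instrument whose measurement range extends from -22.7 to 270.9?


Span = upper range - lower range.
Span = 270.9 - (-22.7)
Span = 293.6

293.6


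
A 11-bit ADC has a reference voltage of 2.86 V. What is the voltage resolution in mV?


The resolution (LSB) of an ADC is Vref / 2^n.
LSB = 2.86 / 2^11
LSB = 2.86 / 2048
LSB = 0.00139648 V = 1.39648438 mV

1.39648438 mV


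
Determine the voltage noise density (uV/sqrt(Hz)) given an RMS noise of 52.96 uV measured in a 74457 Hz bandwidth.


Noise spectral density = Vrms / sqrt(BW).
NSD = 52.96 / sqrt(74457)
NSD = 52.96 / 272.8681
NSD = 0.1941 uV/sqrt(Hz)

0.1941 uV/sqrt(Hz)


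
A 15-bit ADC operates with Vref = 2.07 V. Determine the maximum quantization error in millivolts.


The maximum quantization error is +/- LSB/2.
LSB = Vref / 2^n = 2.07 / 32768 = 6.317e-05 V
Max error = LSB / 2 = 6.317e-05 / 2 = 3.159e-05 V
Max error = 0.0316 mV

0.0316 mV


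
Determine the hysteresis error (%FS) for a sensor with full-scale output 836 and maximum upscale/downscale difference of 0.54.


Hysteresis = (max difference / full scale) * 100%.
H = (0.54 / 836) * 100
H = 0.065 %FS

0.065 %FS


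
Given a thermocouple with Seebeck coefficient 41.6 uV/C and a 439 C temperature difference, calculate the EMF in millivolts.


The thermocouple output V = sensitivity * dT.
V = 41.6 uV/C * 439 C
V = 18262.4 uV
V = 18.262 mV

18.262 mV


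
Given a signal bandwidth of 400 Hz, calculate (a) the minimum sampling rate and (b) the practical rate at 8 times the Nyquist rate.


By Nyquist theorem, fs_min = 2 * fmax.
fs_min = 2 * 400 = 800 Hz
Practical rate = 8 * fs_min = 8 * 800 = 6400 Hz

fs_min = 800 Hz, fs_practical = 6400 Hz


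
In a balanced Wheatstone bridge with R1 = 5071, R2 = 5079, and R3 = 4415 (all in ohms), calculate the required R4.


At balance: R1*R4 = R2*R3, so R4 = R2*R3/R1.
R4 = 5079 * 4415 / 5071
R4 = 22423785 / 5071
R4 = 4421.97 ohm

4421.97 ohm


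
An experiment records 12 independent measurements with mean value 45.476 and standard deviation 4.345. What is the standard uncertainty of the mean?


The standard uncertainty for Type A evaluation is u = s / sqrt(n).
u = 4.345 / sqrt(12)
u = 4.345 / 3.4641
u = 1.2543

1.2543


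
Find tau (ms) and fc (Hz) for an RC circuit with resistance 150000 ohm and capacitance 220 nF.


Time constant: tau = R * C.
tau = 150000 * 2.20e-07 = 0.033 s
tau = 33.0 ms
Cutoff frequency: fc = 1 / (2*pi*R*C).
fc = 1 / (2*pi*0.033) = 4.82 Hz

tau = 33.0 ms, fc = 4.82 Hz


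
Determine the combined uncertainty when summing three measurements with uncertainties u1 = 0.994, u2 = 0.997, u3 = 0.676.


For a sum of independent quantities, uc = sqrt(u1^2 + u2^2 + u3^2).
uc = sqrt(0.994^2 + 0.997^2 + 0.676^2)
uc = sqrt(0.988036 + 0.994009 + 0.456976)
uc = 1.5617

1.5617


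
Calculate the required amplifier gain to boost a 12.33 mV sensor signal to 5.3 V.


Gain = Vout / Vin (converting to same units).
G = 5.3 V / 12.33 mV
G = 5300.0 mV / 12.33 mV
G = 429.85

429.85


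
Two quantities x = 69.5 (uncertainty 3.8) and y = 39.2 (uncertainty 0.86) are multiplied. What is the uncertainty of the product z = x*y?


For a product z = x*y, the relative uncertainty is:
uz/z = sqrt((ux/x)^2 + (uy/y)^2)
Relative uncertainties: ux/x = 3.8/69.5 = 0.054676
uy/y = 0.86/39.2 = 0.021939
z = 69.5 * 39.2 = 2724.4
uz = 2724.4 * sqrt(0.054676^2 + 0.021939^2) = 160.504

160.504


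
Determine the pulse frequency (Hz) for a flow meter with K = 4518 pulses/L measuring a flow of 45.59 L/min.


Frequency = K * Q / 60 (converting L/min to L/s).
f = 4518 * 45.59 / 60
f = 205975.62 / 60
f = 3432.93 Hz

3432.93 Hz


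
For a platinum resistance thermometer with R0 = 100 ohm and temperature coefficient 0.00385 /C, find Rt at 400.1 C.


The RTD equation: Rt = R0 * (1 + alpha * T).
Rt = 100 * (1 + 0.00385 * 400.1)
Rt = 100 * (1 + 1.540385)
Rt = 100 * 2.540385
Rt = 254.038 ohm

254.038 ohm


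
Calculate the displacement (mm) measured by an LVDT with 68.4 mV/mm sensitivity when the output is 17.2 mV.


Displacement = Vout / sensitivity.
d = 17.2 / 68.4
d = 0.251 mm

0.251 mm


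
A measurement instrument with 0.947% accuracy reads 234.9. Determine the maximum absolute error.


Absolute error = (accuracy% / 100) * reading.
Error = (0.947 / 100) * 234.9
Error = 0.00947 * 234.9
Error = 2.2245

2.2245


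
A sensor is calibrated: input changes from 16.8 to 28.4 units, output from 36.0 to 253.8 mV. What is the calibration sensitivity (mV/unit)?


Sensitivity = (y2 - y1) / (x2 - x1).
S = (253.8 - 36.0) / (28.4 - 16.8)
S = 217.8 / 11.6
S = 18.7759 mV/unit

18.7759 mV/unit


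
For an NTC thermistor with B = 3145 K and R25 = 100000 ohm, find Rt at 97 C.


NTC thermistor equation: Rt = R25 * exp(B * (1/T - 1/T25)).
T in Kelvin: 370.15 K, T25 = 298.15 K
1/T - 1/T25 = 1/370.15 - 1/298.15 = -0.00065241
B * (1/T - 1/T25) = 3145 * -0.00065241 = -2.0518
Rt = 100000 * exp(-2.0518) = 12850.0 ohm

12850.0 ohm


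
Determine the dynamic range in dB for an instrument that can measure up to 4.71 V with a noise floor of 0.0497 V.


Dynamic range = 20 * log10(Vmax / Vnoise).
DR = 20 * log10(4.71 / 0.0497)
DR = 20 * log10(94.77)
DR = 39.53 dB

39.53 dB


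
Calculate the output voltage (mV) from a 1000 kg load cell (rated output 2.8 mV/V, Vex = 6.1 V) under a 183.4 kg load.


Vout = rated_output * Vex * (load / capacity).
Vout = 2.8 * 6.1 * (183.4 / 1000)
Vout = 2.8 * 6.1 * 0.1834
Vout = 3.132 mV

3.132 mV


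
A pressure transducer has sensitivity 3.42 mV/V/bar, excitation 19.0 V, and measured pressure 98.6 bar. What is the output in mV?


Output = sensitivity * Vex * P.
Vout = 3.42 * 19.0 * 98.6
Vout = 64.98 * 98.6
Vout = 6407.03 mV

6407.03 mV


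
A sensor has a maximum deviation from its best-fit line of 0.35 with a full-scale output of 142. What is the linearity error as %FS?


Linearity error = (max deviation / full scale) * 100%.
Linearity = (0.35 / 142) * 100
Linearity = 0.246 %FS

0.246 %FS


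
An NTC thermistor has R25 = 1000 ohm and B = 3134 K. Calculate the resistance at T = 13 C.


NTC thermistor equation: Rt = R25 * exp(B * (1/T - 1/T25)).
T in Kelvin: 286.15 K, T25 = 298.15 K
1/T - 1/T25 = 1/286.15 - 1/298.15 = 0.00014065
B * (1/T - 1/T25) = 3134 * 0.00014065 = 0.4408
Rt = 1000 * exp(0.4408) = 1554.0 ohm

1554.0 ohm


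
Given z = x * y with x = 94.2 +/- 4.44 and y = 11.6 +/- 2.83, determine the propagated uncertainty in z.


For a product z = x*y, the relative uncertainty is:
uz/z = sqrt((ux/x)^2 + (uy/y)^2)
Relative uncertainties: ux/x = 4.44/94.2 = 0.047134
uy/y = 2.83/11.6 = 0.243966
z = 94.2 * 11.6 = 1092.7
uz = 1092.7 * sqrt(0.047134^2 + 0.243966^2) = 271.516

271.516


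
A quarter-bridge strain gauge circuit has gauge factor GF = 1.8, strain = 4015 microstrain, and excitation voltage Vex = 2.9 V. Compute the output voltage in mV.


Quarter bridge output: Vout = (GF * epsilon * Vex) / 4.
Vout = (1.8 * 4015e-6 * 2.9) / 4
Vout = 0.0209583 / 4 V
Vout = 0.00523957 V = 5.2396 mV

5.2396 mV


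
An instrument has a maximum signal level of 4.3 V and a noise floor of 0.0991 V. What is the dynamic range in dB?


Dynamic range = 20 * log10(Vmax / Vnoise).
DR = 20 * log10(4.3 / 0.0991)
DR = 20 * log10(43.39)
DR = 32.75 dB

32.75 dB


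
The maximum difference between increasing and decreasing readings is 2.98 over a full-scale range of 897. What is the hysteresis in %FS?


Hysteresis = (max difference / full scale) * 100%.
H = (2.98 / 897) * 100
H = 0.332 %FS

0.332 %FS


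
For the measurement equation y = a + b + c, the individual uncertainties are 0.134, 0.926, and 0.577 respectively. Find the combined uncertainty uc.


For a sum of independent quantities, uc = sqrt(u1^2 + u2^2 + u3^2).
uc = sqrt(0.134^2 + 0.926^2 + 0.577^2)
uc = sqrt(0.017956 + 0.857476 + 0.332929)
uc = 1.0993

1.0993


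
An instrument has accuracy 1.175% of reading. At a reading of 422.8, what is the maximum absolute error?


Absolute error = (accuracy% / 100) * reading.
Error = (1.175 / 100) * 422.8
Error = 0.01175 * 422.8
Error = 4.9679

4.9679


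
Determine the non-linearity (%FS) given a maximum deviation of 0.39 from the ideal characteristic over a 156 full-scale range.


Linearity error = (max deviation / full scale) * 100%.
Linearity = (0.39 / 156) * 100
Linearity = 0.25 %FS

0.25 %FS


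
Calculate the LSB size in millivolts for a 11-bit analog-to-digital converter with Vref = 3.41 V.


The resolution (LSB) of an ADC is Vref / 2^n.
LSB = 3.41 / 2^11
LSB = 3.41 / 2048
LSB = 0.00166504 V = 1.66503906 mV

1.66503906 mV


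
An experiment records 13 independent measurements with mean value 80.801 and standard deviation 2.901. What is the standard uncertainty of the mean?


The standard uncertainty for Type A evaluation is u = s / sqrt(n).
u = 2.901 / sqrt(13)
u = 2.901 / 3.6056
u = 0.8046

0.8046


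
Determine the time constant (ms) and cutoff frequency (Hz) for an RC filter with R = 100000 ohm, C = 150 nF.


Time constant: tau = R * C.
tau = 100000 * 1.50e-07 = 0.015 s
tau = 15.0 ms
Cutoff frequency: fc = 1 / (2*pi*R*C).
fc = 1 / (2*pi*0.015) = 10.61 Hz

tau = 15.0 ms, fc = 10.61 Hz


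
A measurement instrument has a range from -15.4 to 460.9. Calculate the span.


Span = upper range - lower range.
Span = 460.9 - (-15.4)
Span = 476.3

476.3


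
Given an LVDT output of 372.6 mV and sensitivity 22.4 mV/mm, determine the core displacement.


Displacement = Vout / sensitivity.
d = 372.6 / 22.4
d = 16.634 mm

16.634 mm


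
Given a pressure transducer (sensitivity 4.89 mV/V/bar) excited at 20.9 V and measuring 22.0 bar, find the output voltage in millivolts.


Output = sensitivity * Vex * P.
Vout = 4.89 * 20.9 * 22.0
Vout = 102.201 * 22.0
Vout = 2248.42 mV

2248.42 mV


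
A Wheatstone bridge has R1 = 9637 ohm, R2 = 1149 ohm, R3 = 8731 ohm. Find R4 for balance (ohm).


At balance: R1*R4 = R2*R3, so R4 = R2*R3/R1.
R4 = 1149 * 8731 / 9637
R4 = 10031919 / 9637
R4 = 1040.98 ohm

1040.98 ohm


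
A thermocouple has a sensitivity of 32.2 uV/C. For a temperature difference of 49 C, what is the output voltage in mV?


The thermocouple output V = sensitivity * dT.
V = 32.2 uV/C * 49 C
V = 1577.8 uV
V = 1.578 mV

1.578 mV


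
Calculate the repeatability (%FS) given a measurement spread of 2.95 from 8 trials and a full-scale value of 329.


Repeatability = (spread / full scale) * 100%.
R = (2.95 / 329) * 100
R = 0.897 %FS

0.897 %FS


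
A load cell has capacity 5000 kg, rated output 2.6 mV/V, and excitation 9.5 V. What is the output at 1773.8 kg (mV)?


Vout = rated_output * Vex * (load / capacity).
Vout = 2.6 * 9.5 * (1773.8 / 5000)
Vout = 2.6 * 9.5 * 0.35476
Vout = 8.763 mV

8.763 mV


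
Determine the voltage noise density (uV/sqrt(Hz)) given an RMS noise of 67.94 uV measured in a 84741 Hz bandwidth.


Noise spectral density = Vrms / sqrt(BW).
NSD = 67.94 / sqrt(84741)
NSD = 67.94 / 291.1031
NSD = 0.2334 uV/sqrt(Hz)

0.2334 uV/sqrt(Hz)


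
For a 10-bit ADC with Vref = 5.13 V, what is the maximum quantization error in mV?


The maximum quantization error is +/- LSB/2.
LSB = Vref / 2^n = 5.13 / 1024 = 0.00500977 V
Max error = LSB / 2 = 0.00500977 / 2 = 0.00250488 V
Max error = 2.5049 mV

2.5049 mV


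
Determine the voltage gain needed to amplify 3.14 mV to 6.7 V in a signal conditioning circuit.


Gain = Vout / Vin (converting to same units).
G = 6.7 V / 3.14 mV
G = 6700.0 mV / 3.14 mV
G = 2133.76

2133.76


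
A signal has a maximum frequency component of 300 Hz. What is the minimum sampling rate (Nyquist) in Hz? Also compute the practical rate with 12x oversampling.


By Nyquist theorem, fs_min = 2 * fmax.
fs_min = 2 * 300 = 600 Hz
Practical rate = 12 * fs_min = 12 * 600 = 7200 Hz

fs_min = 600 Hz, fs_practical = 7200 Hz


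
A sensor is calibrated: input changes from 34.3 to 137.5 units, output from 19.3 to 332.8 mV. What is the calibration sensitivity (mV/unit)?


Sensitivity = (y2 - y1) / (x2 - x1).
S = (332.8 - 19.3) / (137.5 - 34.3)
S = 313.5 / 103.2
S = 3.0378 mV/unit

3.0378 mV/unit


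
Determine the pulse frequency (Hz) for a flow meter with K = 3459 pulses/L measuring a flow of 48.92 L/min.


Frequency = K * Q / 60 (converting L/min to L/s).
f = 3459 * 48.92 / 60
f = 169214.28 / 60
f = 2820.24 Hz

2820.24 Hz


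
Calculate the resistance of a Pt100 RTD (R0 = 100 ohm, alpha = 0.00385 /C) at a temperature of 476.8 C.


The RTD equation: Rt = R0 * (1 + alpha * T).
Rt = 100 * (1 + 0.00385 * 476.8)
Rt = 100 * (1 + 1.83568)
Rt = 100 * 2.83568
Rt = 283.568 ohm

283.568 ohm


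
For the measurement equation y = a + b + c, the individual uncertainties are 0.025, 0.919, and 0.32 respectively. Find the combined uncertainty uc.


For a sum of independent quantities, uc = sqrt(u1^2 + u2^2 + u3^2).
uc = sqrt(0.025^2 + 0.919^2 + 0.32^2)
uc = sqrt(0.000625 + 0.844561 + 0.1024)
uc = 0.9734

0.9734


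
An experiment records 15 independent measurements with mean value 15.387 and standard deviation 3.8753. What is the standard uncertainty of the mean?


The standard uncertainty for Type A evaluation is u = s / sqrt(n).
u = 3.8753 / sqrt(15)
u = 3.8753 / 3.873
u = 1.0006

1.0006


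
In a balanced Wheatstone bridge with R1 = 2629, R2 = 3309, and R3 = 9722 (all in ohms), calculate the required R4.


At balance: R1*R4 = R2*R3, so R4 = R2*R3/R1.
R4 = 3309 * 9722 / 2629
R4 = 32170098 / 2629
R4 = 12236.63 ohm

12236.63 ohm


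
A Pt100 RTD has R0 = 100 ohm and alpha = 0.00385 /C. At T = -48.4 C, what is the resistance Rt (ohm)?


The RTD equation: Rt = R0 * (1 + alpha * T).
Rt = 100 * (1 + 0.00385 * -48.4)
Rt = 100 * (1 + -0.18634)
Rt = 100 * 0.81366
Rt = 81.366 ohm

81.366 ohm


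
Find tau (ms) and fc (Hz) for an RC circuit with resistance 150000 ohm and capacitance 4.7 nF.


Time constant: tau = R * C.
tau = 150000 * 4.70e-09 = 0.000705 s
tau = 0.705 ms
Cutoff frequency: fc = 1 / (2*pi*R*C).
fc = 1 / (2*pi*0.000705) = 225.75 Hz

tau = 0.705 ms, fc = 225.75 Hz


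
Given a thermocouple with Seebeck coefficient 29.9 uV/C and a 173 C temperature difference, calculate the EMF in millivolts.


The thermocouple output V = sensitivity * dT.
V = 29.9 uV/C * 173 C
V = 5172.7 uV
V = 5.173 mV

5.173 mV


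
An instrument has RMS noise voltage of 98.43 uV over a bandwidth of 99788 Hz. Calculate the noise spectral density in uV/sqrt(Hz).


Noise spectral density = Vrms / sqrt(BW).
NSD = 98.43 / sqrt(99788)
NSD = 98.43 / 315.8924
NSD = 0.3116 uV/sqrt(Hz)

0.3116 uV/sqrt(Hz)


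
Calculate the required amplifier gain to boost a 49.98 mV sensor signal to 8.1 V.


Gain = Vout / Vin (converting to same units).
G = 8.1 V / 49.98 mV
G = 8100.0 mV / 49.98 mV
G = 162.06

162.06


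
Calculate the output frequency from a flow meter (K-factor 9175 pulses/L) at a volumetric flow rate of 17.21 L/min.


Frequency = K * Q / 60 (converting L/min to L/s).
f = 9175 * 17.21 / 60
f = 157901.75 / 60
f = 2631.7 Hz

2631.7 Hz


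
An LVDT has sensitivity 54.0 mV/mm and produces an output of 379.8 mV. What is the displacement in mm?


Displacement = Vout / sensitivity.
d = 379.8 / 54.0
d = 7.033 mm

7.033 mm


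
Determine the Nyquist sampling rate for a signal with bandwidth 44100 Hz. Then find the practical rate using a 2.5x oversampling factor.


By Nyquist theorem, fs_min = 2 * fmax.
fs_min = 2 * 44100 = 88200 Hz
Practical rate = 2.5 * fs_min = 2.5 * 88200 = 220500 Hz

fs_min = 88200 Hz, fs_practical = 220500 Hz


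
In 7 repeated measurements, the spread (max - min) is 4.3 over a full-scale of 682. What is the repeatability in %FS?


Repeatability = (spread / full scale) * 100%.
R = (4.3 / 682) * 100
R = 0.63 %FS

0.63 %FS


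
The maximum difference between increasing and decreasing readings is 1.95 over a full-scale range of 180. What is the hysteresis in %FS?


Hysteresis = (max difference / full scale) * 100%.
H = (1.95 / 180) * 100
H = 1.083 %FS

1.083 %FS


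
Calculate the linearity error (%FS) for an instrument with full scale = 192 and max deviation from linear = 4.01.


Linearity error = (max deviation / full scale) * 100%.
Linearity = (4.01 / 192) * 100
Linearity = 2.089 %FS

2.089 %FS


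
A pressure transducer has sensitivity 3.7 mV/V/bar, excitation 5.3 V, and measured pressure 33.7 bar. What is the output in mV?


Output = sensitivity * Vex * P.
Vout = 3.7 * 5.3 * 33.7
Vout = 19.61 * 33.7
Vout = 660.86 mV

660.86 mV


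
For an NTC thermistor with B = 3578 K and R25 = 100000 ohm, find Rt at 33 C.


NTC thermistor equation: Rt = R25 * exp(B * (1/T - 1/T25)).
T in Kelvin: 306.15 K, T25 = 298.15 K
1/T - 1/T25 = 1/306.15 - 1/298.15 = -8.764e-05
B * (1/T - 1/T25) = 3578 * -8.764e-05 = -0.3136
Rt = 100000 * exp(-0.3136) = 73081.9 ohm

73081.9 ohm


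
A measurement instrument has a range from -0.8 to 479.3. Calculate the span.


Span = upper range - lower range.
Span = 479.3 - (-0.8)
Span = 480.1

480.1


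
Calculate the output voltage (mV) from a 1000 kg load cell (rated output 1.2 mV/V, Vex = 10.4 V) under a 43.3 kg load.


Vout = rated_output * Vex * (load / capacity).
Vout = 1.2 * 10.4 * (43.3 / 1000)
Vout = 1.2 * 10.4 * 0.0433
Vout = 0.54 mV

0.54 mV


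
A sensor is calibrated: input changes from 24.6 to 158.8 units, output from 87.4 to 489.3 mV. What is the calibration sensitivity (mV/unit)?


Sensitivity = (y2 - y1) / (x2 - x1).
S = (489.3 - 87.4) / (158.8 - 24.6)
S = 401.9 / 134.2
S = 2.9948 mV/unit

2.9948 mV/unit


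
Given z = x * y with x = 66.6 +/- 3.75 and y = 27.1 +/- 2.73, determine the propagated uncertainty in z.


For a product z = x*y, the relative uncertainty is:
uz/z = sqrt((ux/x)^2 + (uy/y)^2)
Relative uncertainties: ux/x = 3.75/66.6 = 0.056306
uy/y = 2.73/27.1 = 0.100738
z = 66.6 * 27.1 = 1804.9
uz = 1804.9 * sqrt(0.056306^2 + 0.100738^2) = 208.292

208.292


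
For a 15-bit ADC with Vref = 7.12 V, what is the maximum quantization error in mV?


The maximum quantization error is +/- LSB/2.
LSB = Vref / 2^n = 7.12 / 32768 = 0.00021729 V
Max error = LSB / 2 = 0.00021729 / 2 = 0.00010864 V
Max error = 0.1086 mV

0.1086 mV


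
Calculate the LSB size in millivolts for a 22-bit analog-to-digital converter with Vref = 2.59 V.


The resolution (LSB) of an ADC is Vref / 2^n.
LSB = 2.59 / 2^22
LSB = 2.59 / 4194304
LSB = 6.2e-07 V = 0.0006175 mV

0.0006175 mV


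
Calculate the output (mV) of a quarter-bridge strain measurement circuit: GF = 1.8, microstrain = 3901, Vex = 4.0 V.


Quarter bridge output: Vout = (GF * epsilon * Vex) / 4.
Vout = (1.8 * 3901e-6 * 4.0) / 4
Vout = 0.0280872 / 4 V
Vout = 0.0070218 V = 7.0218 mV

7.0218 mV


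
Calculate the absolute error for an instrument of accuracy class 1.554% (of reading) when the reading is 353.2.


Absolute error = (accuracy% / 100) * reading.
Error = (1.554 / 100) * 353.2
Error = 0.01554 * 353.2
Error = 5.4887

5.4887


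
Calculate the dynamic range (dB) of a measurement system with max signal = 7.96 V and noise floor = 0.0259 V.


Dynamic range = 20 * log10(Vmax / Vnoise).
DR = 20 * log10(7.96 / 0.0259)
DR = 20 * log10(307.34)
DR = 49.75 dB

49.75 dB


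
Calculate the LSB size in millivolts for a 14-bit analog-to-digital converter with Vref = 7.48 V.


The resolution (LSB) of an ADC is Vref / 2^n.
LSB = 7.48 / 2^14
LSB = 7.48 / 16384
LSB = 0.00045654 V = 0.45654297 mV

0.45654297 mV


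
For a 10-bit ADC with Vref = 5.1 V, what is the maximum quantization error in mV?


The maximum quantization error is +/- LSB/2.
LSB = Vref / 2^n = 5.1 / 1024 = 0.00498047 V
Max error = LSB / 2 = 0.00498047 / 2 = 0.00249023 V
Max error = 2.4902 mV

2.4902 mV


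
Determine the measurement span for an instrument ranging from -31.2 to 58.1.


Span = upper range - lower range.
Span = 58.1 - (-31.2)
Span = 89.3

89.3


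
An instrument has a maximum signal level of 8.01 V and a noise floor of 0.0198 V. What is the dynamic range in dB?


Dynamic range = 20 * log10(Vmax / Vnoise).
DR = 20 * log10(8.01 / 0.0198)
DR = 20 * log10(404.55)
DR = 52.14 dB

52.14 dB


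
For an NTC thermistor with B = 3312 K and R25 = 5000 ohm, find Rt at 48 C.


NTC thermistor equation: Rt = R25 * exp(B * (1/T - 1/T25)).
T in Kelvin: 321.15 K, T25 = 298.15 K
1/T - 1/T25 = 1/321.15 - 1/298.15 = -0.00024021
B * (1/T - 1/T25) = 3312 * -0.00024021 = -0.7956
Rt = 5000 * exp(-0.7956) = 2256.6 ohm

2256.6 ohm


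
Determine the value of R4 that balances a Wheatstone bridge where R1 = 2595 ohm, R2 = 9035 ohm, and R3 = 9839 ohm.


At balance: R1*R4 = R2*R3, so R4 = R2*R3/R1.
R4 = 9035 * 9839 / 2595
R4 = 88895365 / 2595
R4 = 34256.4 ohm

34256.4 ohm


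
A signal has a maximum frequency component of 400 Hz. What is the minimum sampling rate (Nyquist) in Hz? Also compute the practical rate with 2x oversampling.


By Nyquist theorem, fs_min = 2 * fmax.
fs_min = 2 * 400 = 800 Hz
Practical rate = 2 * fs_min = 2 * 800 = 1600 Hz

fs_min = 800 Hz, fs_practical = 1600 Hz


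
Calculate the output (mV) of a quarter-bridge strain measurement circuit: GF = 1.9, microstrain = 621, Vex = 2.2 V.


Quarter bridge output: Vout = (GF * epsilon * Vex) / 4.
Vout = (1.9 * 621e-6 * 2.2) / 4
Vout = 0.00259578 / 4 V
Vout = 0.00064894 V = 0.6489 mV

0.6489 mV


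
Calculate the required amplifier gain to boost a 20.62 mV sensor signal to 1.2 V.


Gain = Vout / Vin (converting to same units).
G = 1.2 V / 20.62 mV
G = 1200.0 mV / 20.62 mV
G = 58.2

58.2


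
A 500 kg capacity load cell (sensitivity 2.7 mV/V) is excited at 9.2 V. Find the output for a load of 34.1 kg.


Vout = rated_output * Vex * (load / capacity).
Vout = 2.7 * 9.2 * (34.1 / 500)
Vout = 2.7 * 9.2 * 0.0682
Vout = 1.694 mV

1.694 mV


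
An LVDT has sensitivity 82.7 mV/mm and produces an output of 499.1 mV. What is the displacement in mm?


Displacement = Vout / sensitivity.
d = 499.1 / 82.7
d = 6.035 mm

6.035 mm


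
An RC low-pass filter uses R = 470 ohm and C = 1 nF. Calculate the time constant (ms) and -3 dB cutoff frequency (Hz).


Time constant: tau = R * C.
tau = 470 * 1.00e-09 = 4.7e-07 s
tau = 0.0005 ms
Cutoff frequency: fc = 1 / (2*pi*R*C).
fc = 1 / (2*pi*4.7e-07) = 338627.54 Hz

tau = 0.0005 ms, fc = 338627.54 Hz


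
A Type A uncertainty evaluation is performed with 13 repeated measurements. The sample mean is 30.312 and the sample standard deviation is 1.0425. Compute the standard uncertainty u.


The standard uncertainty for Type A evaluation is u = s / sqrt(n).
u = 1.0425 / sqrt(13)
u = 1.0425 / 3.6056
u = 0.2891

0.2891


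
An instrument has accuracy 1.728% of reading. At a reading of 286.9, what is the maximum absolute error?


Absolute error = (accuracy% / 100) * reading.
Error = (1.728 / 100) * 286.9
Error = 0.01728 * 286.9
Error = 4.9576

4.9576


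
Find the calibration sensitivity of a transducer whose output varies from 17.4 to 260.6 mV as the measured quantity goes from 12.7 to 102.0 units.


Sensitivity = (y2 - y1) / (x2 - x1).
S = (260.6 - 17.4) / (102.0 - 12.7)
S = 243.2 / 89.3
S = 2.7234 mV/unit

2.7234 mV/unit


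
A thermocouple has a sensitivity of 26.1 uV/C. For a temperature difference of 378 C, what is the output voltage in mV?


The thermocouple output V = sensitivity * dT.
V = 26.1 uV/C * 378 C
V = 9865.8 uV
V = 9.866 mV

9.866 mV


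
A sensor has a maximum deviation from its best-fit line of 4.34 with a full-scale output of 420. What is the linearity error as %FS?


Linearity error = (max deviation / full scale) * 100%.
Linearity = (4.34 / 420) * 100
Linearity = 1.033 %FS

1.033 %FS


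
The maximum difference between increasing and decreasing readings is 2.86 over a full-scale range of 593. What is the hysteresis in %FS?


Hysteresis = (max difference / full scale) * 100%.
H = (2.86 / 593) * 100
H = 0.482 %FS

0.482 %FS


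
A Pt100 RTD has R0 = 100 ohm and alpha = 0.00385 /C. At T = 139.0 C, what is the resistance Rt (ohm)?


The RTD equation: Rt = R0 * (1 + alpha * T).
Rt = 100 * (1 + 0.00385 * 139.0)
Rt = 100 * (1 + 0.53515)
Rt = 100 * 1.53515
Rt = 153.515 ohm

153.515 ohm


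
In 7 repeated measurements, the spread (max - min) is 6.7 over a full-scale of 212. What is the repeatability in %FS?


Repeatability = (spread / full scale) * 100%.
R = (6.7 / 212) * 100
R = 3.16 %FS

3.16 %FS


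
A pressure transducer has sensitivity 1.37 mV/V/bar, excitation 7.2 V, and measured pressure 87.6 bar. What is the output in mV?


Output = sensitivity * Vex * P.
Vout = 1.37 * 7.2 * 87.6
Vout = 9.864 * 87.6
Vout = 864.09 mV

864.09 mV


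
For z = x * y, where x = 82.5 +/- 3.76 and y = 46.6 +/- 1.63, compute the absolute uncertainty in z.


For a product z = x*y, the relative uncertainty is:
uz/z = sqrt((ux/x)^2 + (uy/y)^2)
Relative uncertainties: ux/x = 3.76/82.5 = 0.045576
uy/y = 1.63/46.6 = 0.034979
z = 82.5 * 46.6 = 3844.5
uz = 3844.5 * sqrt(0.045576^2 + 0.034979^2) = 220.871

220.871


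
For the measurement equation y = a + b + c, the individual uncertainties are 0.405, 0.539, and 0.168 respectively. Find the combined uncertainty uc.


For a sum of independent quantities, uc = sqrt(u1^2 + u2^2 + u3^2).
uc = sqrt(0.405^2 + 0.539^2 + 0.168^2)
uc = sqrt(0.164025 + 0.290521 + 0.028224)
uc = 0.6948

0.6948


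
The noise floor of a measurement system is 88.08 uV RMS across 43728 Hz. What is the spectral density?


Noise spectral density = Vrms / sqrt(BW).
NSD = 88.08 / sqrt(43728)
NSD = 88.08 / 209.1124
NSD = 0.4212 uV/sqrt(Hz)

0.4212 uV/sqrt(Hz)


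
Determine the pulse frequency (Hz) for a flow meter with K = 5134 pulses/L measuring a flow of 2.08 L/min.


Frequency = K * Q / 60 (converting L/min to L/s).
f = 5134 * 2.08 / 60
f = 10678.72 / 60
f = 177.98 Hz

177.98 Hz


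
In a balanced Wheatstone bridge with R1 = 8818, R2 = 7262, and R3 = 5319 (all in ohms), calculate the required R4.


At balance: R1*R4 = R2*R3, so R4 = R2*R3/R1.
R4 = 7262 * 5319 / 8818
R4 = 38626578 / 8818
R4 = 4380.42 ohm

4380.42 ohm


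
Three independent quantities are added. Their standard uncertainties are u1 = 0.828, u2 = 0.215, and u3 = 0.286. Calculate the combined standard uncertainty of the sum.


For a sum of independent quantities, uc = sqrt(u1^2 + u2^2 + u3^2).
uc = sqrt(0.828^2 + 0.215^2 + 0.286^2)
uc = sqrt(0.685584 + 0.046225 + 0.081796)
uc = 0.902

0.902


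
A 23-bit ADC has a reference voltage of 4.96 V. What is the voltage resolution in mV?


The resolution (LSB) of an ADC is Vref / 2^n.
LSB = 4.96 / 2^23
LSB = 4.96 / 8388608
LSB = 5.9e-07 V = 0.00059128 mV

0.00059128 mV


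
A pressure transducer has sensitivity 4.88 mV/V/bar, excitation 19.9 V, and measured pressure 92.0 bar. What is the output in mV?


Output = sensitivity * Vex * P.
Vout = 4.88 * 19.9 * 92.0
Vout = 97.112 * 92.0
Vout = 8934.3 mV

8934.3 mV


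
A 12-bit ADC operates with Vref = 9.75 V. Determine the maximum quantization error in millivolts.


The maximum quantization error is +/- LSB/2.
LSB = Vref / 2^n = 9.75 / 4096 = 0.00238037 V
Max error = LSB / 2 = 0.00238037 / 2 = 0.00119019 V
Max error = 1.1902 mV

1.1902 mV


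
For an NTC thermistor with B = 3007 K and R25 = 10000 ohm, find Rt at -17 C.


NTC thermistor equation: Rt = R25 * exp(B * (1/T - 1/T25)).
T in Kelvin: 256.15 K, T25 = 298.15 K
1/T - 1/T25 = 1/256.15 - 1/298.15 = 0.00054995
B * (1/T - 1/T25) = 3007 * 0.00054995 = 1.6537
Rt = 10000 * exp(1.6537) = 52262.2 ohm

52262.2 ohm


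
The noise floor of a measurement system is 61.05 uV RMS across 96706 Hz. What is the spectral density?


Noise spectral density = Vrms / sqrt(BW).
NSD = 61.05 / sqrt(96706)
NSD = 61.05 / 310.9759
NSD = 0.1963 uV/sqrt(Hz)

0.1963 uV/sqrt(Hz)


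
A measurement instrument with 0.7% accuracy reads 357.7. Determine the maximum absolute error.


Absolute error = (accuracy% / 100) * reading.
Error = (0.7 / 100) * 357.7
Error = 0.007 * 357.7
Error = 2.5039

2.5039


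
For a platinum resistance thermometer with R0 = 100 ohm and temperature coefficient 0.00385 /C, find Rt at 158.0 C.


The RTD equation: Rt = R0 * (1 + alpha * T).
Rt = 100 * (1 + 0.00385 * 158.0)
Rt = 100 * (1 + 0.6083)
Rt = 100 * 1.6083
Rt = 160.83 ohm

160.83 ohm


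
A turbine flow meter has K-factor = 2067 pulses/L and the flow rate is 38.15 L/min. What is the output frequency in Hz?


Frequency = K * Q / 60 (converting L/min to L/s).
f = 2067 * 38.15 / 60
f = 78856.05 / 60
f = 1314.27 Hz

1314.27 Hz
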